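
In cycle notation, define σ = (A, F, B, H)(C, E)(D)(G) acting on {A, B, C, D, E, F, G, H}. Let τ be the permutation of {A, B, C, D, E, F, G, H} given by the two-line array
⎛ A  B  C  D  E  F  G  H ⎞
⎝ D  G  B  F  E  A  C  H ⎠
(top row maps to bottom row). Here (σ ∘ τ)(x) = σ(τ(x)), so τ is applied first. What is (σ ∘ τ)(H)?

τ(H) = H, then σ(H) = A; composing gives (σ ∘ τ)(H) = A.

A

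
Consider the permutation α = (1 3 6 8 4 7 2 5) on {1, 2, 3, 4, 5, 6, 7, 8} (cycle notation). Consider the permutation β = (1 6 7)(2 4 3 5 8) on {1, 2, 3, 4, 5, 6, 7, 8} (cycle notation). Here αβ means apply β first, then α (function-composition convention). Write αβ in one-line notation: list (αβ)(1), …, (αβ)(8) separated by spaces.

8 7 1 6 4 2 3 5

(αβ)(x) = α(β(x)). Computing each image: α(β(1)) = α(6) = 8, α(β(2)) = α(4) = 7, α(β(3)) = α(5) = 1, α(β(4)) = α(3) = 6, α(β(5)) = α(8) = 4, α(β(6)) = α(7) = 2, α(β(7)) = α(1) = 3, α(β(8)) = α(2) = 5.
Hence αβ = [8 7 1 6 4 2 3 5].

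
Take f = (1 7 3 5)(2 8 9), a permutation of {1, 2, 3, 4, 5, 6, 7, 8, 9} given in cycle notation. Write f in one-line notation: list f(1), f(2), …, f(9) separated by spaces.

Image by image: 1↦7, 2↦8, 3↦5, 4↦4, 5↦1, 6↦6, 7↦3, 8↦9, 9↦2.
Listing these in domain order gives 7 8 5 4 1 6 3 9 2.

7 8 5 4 1 6 3 9 2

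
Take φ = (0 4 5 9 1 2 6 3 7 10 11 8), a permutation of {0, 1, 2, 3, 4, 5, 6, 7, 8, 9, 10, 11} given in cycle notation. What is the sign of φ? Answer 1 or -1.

The cycle lengths are 12.
A cycle of length ℓ contributes ℓ−1 transpositions, so φ is a product of 11 transpositions — odd.

-1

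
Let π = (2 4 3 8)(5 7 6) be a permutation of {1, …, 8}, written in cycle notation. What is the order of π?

The disjoint cycles have lengths 4, 3, 1.
The order is lcm(4, 3) = 12.

12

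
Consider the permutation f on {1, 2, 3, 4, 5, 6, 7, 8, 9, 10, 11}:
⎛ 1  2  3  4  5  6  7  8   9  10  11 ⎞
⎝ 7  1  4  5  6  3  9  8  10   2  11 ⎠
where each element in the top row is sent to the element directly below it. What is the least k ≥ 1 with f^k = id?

Decomposing into disjoint cycles gives cycle lengths 5, 4, 1, 1.
Since disjoint cycles commute, ord(f) = lcm(5, 4) = 20.

20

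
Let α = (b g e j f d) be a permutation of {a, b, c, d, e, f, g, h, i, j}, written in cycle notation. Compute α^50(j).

d

j lies in the 6-cycle (b g e j f d).
Powers repeat with period 6 on this cycle, and 50 mod 6 = 2, so α^50(j) = α^2(j).
Advancing 2 steps from j: j → f → d.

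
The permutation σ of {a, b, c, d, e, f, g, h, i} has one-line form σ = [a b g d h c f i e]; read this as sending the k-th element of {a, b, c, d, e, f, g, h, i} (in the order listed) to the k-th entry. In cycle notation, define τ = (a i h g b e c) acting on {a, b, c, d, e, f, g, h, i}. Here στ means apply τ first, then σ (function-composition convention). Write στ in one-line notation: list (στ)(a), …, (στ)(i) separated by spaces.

e h a d g c b f i

(στ)(x) = σ(τ(x)). Computing each image: σ(τ(a)) = σ(i) = e, σ(τ(b)) = σ(e) = h, σ(τ(c)) = σ(a) = a, σ(τ(d)) = σ(d) = d, σ(τ(e)) = σ(c) = g, σ(τ(f)) = σ(f) = c, σ(τ(g)) = σ(b) = b, σ(τ(h)) = σ(g) = f, σ(τ(i)) = σ(h) = i.
Hence στ = [e h a d g c b f i].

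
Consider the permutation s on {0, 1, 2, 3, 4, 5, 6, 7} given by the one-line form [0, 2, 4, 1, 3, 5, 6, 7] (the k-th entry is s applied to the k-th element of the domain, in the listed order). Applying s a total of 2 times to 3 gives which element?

Tracing 3 → 1 → … returns to 3 after 4 steps, so 3 lies in a 4-cycle (1, 2, 4, 3).
Stepping 2 places around the cycle: 3 → 1 → 2.

2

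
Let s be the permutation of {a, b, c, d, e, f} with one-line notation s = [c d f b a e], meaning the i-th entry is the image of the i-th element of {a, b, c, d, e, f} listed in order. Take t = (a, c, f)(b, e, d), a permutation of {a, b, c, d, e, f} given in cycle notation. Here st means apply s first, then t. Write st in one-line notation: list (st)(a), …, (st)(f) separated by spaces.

f b a e c d

(st)(x) = t(s(x)). Computing each image: t(s(a)) = t(c) = f, t(s(b)) = t(d) = b, t(s(c)) = t(f) = a, t(s(d)) = t(b) = e, t(s(e)) = t(a) = c, t(s(f)) = t(e) = d.
Hence st = [f b a e c d].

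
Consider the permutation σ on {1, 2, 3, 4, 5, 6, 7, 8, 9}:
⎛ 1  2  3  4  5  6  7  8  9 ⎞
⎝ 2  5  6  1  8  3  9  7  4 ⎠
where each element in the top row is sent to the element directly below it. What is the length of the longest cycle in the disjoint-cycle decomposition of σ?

Decomposing into disjoint cycles gives (1 2 5 8 7 9 4)(3 6); the longest has length 7.

7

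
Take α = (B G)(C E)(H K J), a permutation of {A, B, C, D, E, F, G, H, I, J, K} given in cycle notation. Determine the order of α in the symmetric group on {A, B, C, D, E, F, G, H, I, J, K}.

The disjoint cycles have lengths 3, 2, 2, 1, 1, 1, 1.
The order of α is the least common multiple of its cycle lengths: lcm(3, 2, 2) = 6.

6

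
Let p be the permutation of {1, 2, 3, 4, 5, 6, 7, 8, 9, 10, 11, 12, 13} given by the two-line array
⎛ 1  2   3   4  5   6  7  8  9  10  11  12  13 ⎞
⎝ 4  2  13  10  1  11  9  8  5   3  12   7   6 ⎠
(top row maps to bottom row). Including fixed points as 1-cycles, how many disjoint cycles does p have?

The cycle decomposition is (1, 4, 10, 3, 13, 6, 11, 12, 7, 9, 5)(2)(8), which has 3 cycles (counting 1-cycles).

3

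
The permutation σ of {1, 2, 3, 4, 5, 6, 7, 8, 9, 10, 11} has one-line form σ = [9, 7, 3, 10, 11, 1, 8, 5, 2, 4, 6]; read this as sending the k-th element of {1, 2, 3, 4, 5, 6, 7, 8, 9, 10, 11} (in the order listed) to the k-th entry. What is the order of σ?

8

Decomposing into disjoint cycles gives cycle lengths 8, 2, 1.
The order of σ is the least common multiple of its cycle lengths: lcm(8, 2) = 8.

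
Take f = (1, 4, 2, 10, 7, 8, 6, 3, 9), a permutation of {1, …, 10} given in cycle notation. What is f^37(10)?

10 lies in the 9-cycle (1, 4, 2, 10, 7, 8, 6, 3, 9).
Since the cycle has length 9, f^37 acts on it the same as f^1 (37 mod 9 = 1).
Advancing 1 step from 10: 10 → 7.

7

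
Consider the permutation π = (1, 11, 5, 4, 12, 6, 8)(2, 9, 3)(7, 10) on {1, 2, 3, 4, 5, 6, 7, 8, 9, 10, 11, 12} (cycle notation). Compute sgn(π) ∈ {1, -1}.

The cycle lengths are 7, 3, 2.
A cycle is odd iff its length is even; π has 1 even-length cycle, so sgn(π) = (−1)^1 and π is odd.

-1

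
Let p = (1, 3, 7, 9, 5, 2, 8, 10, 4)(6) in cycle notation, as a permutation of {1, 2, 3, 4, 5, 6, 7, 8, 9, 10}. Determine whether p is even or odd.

The cycle lengths are 9, 1.
A cycle of length ℓ contributes ℓ−1 transpositions, so p is a product of 8 transpositions — even.

even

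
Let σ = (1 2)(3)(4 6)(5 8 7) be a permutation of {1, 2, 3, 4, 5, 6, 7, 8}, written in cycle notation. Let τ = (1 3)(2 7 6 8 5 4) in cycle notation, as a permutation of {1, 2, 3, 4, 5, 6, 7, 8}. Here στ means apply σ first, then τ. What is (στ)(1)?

First apply σ: σ(1) = 2, then τ(2) = 7. Thus (στ)(1) = 7.

7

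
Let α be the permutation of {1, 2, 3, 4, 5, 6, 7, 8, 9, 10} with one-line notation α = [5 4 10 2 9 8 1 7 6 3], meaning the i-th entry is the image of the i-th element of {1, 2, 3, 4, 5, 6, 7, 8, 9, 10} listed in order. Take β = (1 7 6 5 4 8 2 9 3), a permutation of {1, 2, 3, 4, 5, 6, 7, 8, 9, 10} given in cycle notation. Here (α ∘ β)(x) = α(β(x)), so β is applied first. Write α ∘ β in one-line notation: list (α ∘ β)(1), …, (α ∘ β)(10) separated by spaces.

For each element, apply β then α: 1 → 7 → 1; 2 → 9 → 6; 3 → 1 → 5; 4 → 8 → 7; 5 → 4 → 2; 6 → 5 → 9; 7 → 6 → 8; 8 → 2 → 4; 9 → 3 → 10; 10 → 10 → 3.
Collecting the images, α ∘ β = [1 6 5 7 2 9 8 4 10 3].

1 6 5 7 2 9 8 4 10 3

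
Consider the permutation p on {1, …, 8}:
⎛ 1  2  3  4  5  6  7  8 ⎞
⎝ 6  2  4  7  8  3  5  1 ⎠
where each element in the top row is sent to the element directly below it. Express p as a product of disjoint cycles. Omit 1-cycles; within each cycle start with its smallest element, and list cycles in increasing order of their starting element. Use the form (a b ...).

(1 6 3 4 7 5 8)

Iterating p from 1 gives 1 → 6 → 3 → 4 → 7 → 5 → 8 → 1; that is the 7-cycle (1 6 3 4 7 5 8).
Continuing from each remaining unvisited element yields (1 6 3 4 7 5 8).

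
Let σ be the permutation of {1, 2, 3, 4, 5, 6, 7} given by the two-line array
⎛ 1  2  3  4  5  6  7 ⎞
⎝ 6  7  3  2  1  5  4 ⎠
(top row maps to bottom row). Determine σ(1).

6

The entry below 1 in the array is 6, so σ(1) = 6.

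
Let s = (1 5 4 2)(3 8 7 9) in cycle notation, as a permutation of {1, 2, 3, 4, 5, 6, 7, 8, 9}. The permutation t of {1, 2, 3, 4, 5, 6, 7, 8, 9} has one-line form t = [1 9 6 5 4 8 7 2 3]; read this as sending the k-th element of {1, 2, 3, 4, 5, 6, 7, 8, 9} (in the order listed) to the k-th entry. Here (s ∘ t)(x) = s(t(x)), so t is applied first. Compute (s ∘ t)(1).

t(1) = 1, then s(1) = 5; composing gives (s ∘ t)(1) = 5.

5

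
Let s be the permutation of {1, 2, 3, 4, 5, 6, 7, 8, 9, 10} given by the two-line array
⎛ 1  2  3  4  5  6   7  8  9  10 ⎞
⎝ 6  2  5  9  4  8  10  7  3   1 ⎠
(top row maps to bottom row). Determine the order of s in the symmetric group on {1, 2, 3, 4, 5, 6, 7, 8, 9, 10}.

20

The disjoint-cycle form of s has cycle lengths 5, 4, 1.
The order of s is the least common multiple of its cycle lengths: lcm(5, 4) = 20.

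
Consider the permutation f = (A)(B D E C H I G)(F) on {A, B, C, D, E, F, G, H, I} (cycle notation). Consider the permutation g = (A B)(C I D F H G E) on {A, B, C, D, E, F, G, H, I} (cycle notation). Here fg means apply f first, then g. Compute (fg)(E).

(fg)(E) = g(f(E)). f(E) = C, then g(C) = I. So (fg)(E) = I.

I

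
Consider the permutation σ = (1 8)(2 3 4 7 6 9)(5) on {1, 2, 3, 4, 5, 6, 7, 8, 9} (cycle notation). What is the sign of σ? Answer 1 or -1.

1

The cycle lengths are 6, 2, 1.
A cycle of length ℓ contributes ℓ−1 transpositions, so σ is a product of 5 + 1 = 6 transpositions — even.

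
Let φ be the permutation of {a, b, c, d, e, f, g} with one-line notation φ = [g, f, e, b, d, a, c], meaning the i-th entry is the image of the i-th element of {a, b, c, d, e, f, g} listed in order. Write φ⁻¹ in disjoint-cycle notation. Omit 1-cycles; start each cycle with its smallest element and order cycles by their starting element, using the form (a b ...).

The cycle decomposition of φ is (a g c e d b f).
The inverse reverses every cycle; in canonical form, φ⁻¹ = (a f b d e c g).

(a f b d e c g)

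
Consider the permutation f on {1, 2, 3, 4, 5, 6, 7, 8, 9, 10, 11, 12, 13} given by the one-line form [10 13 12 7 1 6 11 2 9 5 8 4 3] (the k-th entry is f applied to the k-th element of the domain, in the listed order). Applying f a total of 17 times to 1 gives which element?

Tracing 1 → 10 → … returns to 1 after 3 steps, so 1 lies in a 3-cycle (1 10 5).
On a 3-cycle, f^3 is the identity, so f^17 = f^2 there (17 ≡ 2 mod 3).
Stepping 2 places around the cycle: 1 → 10 → 5.

5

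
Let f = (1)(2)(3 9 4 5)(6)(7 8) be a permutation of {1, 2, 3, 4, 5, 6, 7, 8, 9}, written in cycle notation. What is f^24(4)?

4

4 lies in the 4-cycle (3 9 4 5).
Powers repeat with period 4 on this cycle, and 24 mod 4 = 0, so f^24(4) = f^0(4).
So f^24(4) = 4.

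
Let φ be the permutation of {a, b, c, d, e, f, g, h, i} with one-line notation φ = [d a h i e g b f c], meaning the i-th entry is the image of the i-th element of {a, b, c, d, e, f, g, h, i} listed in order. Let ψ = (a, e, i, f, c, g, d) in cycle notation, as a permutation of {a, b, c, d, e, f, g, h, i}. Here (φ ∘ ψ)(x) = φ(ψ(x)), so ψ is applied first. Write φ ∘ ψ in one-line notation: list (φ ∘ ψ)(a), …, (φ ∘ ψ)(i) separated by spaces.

e a b d c h i f g

For each element, apply ψ then φ: a → e → e; b → b → a; c → g → b; d → a → d; e → i → c; f → c → h; g → d → i; h → h → f; i → f → g.
So φ ∘ ψ in one-line form is e a b d c h i f g.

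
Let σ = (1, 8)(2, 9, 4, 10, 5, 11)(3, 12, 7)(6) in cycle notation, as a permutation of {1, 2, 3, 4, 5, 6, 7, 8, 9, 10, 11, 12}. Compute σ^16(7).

7 lies in the 3-cycle (3, 12, 7).
Powers repeat with period 3 on this cycle, and 16 mod 3 = 1, so σ^16(7) = σ^1(7).
Advancing 1 step from 7: 7 → 3.

3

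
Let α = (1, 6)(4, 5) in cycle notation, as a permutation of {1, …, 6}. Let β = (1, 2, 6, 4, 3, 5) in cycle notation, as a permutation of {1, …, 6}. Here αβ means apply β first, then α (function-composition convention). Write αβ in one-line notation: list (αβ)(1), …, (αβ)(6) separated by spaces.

2 1 4 3 6 5

(αβ)(x) = α(β(x)). Computing each image: α(β(1)) = α(2) = 2, α(β(2)) = α(6) = 1, α(β(3)) = α(5) = 4, α(β(4)) = α(3) = 3, α(β(5)) = α(1) = 6, α(β(6)) = α(4) = 5.
Hence αβ = [2 1 4 3 6 5].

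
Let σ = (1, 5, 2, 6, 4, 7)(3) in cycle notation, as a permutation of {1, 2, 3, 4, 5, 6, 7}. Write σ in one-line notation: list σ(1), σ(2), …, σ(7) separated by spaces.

5 6 3 7 2 4 1

Reading each image from the cycles: 1→5, 2→6, 3→3, 4→7, 5→2, 6→4, 7→1.
Listing these in domain order gives 5 6 3 7 2 4 1.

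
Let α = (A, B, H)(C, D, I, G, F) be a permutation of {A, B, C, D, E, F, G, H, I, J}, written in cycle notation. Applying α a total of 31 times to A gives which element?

A lies in the 3-cycle (A, B, H).
Since the cycle has length 3, α^31 acts on it the same as α^1 (31 mod 3 = 1).
Stepping 1 place around the cycle: A → B.

B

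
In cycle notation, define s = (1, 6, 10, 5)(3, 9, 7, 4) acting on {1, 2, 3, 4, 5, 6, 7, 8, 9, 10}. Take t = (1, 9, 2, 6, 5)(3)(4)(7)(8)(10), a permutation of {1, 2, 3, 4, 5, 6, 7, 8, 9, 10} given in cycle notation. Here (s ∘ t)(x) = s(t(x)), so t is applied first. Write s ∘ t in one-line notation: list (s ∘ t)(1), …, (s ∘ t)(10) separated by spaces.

(s ∘ t)(x) = s(t(x)). Computing each image: s(t(1)) = s(9) = 7, s(t(2)) = s(6) = 10, s(t(3)) = s(3) = 9, s(t(4)) = s(4) = 3, s(t(5)) = s(1) = 6, s(t(6)) = s(5) = 1, s(t(7)) = s(7) = 4, s(t(8)) = s(8) = 8, s(t(9)) = s(2) = 2, s(t(10)) = s(10) = 5.
Hence s ∘ t = [7 10 9 3 6 1 4 8 2 5].

7 10 9 3 6 1 4 8 2 5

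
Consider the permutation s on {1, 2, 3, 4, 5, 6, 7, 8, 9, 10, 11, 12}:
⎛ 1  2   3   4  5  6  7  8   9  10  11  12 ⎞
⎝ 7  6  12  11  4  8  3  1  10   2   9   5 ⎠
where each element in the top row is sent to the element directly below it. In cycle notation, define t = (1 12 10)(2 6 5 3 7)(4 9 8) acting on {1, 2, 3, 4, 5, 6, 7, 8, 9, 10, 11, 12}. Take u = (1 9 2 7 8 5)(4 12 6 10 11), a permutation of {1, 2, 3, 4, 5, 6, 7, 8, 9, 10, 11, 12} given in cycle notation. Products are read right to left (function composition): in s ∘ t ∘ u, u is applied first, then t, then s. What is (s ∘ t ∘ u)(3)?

Apply the permutations in order: u(3) = 3, then t(3) = 7, then s(7) = 3. So (s ∘ t ∘ u)(3) = 3.

3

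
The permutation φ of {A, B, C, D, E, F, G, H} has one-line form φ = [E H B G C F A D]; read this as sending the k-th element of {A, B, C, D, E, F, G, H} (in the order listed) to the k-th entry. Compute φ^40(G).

H

Tracing G → A → … returns to G after 7 steps, so G lies in a 7-cycle (A, E, C, B, H, D, G).
Since the cycle has length 7, φ^40 acts on it the same as φ^5 (40 mod 7 = 5).
Stepping 5 places around the cycle: G → A → E → C → B → H.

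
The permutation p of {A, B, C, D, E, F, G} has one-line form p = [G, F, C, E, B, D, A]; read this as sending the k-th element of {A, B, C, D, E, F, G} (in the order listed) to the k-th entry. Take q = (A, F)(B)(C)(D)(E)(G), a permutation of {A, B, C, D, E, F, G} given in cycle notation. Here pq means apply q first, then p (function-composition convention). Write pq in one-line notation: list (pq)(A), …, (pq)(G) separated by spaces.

D F C E B G A

Chase each element through q then p: A → F → D; B → B → F; C → C → C; D → D → E; E → E → B; F → A → G; G → G → A.
Collecting the images, pq = [D F C E B G A].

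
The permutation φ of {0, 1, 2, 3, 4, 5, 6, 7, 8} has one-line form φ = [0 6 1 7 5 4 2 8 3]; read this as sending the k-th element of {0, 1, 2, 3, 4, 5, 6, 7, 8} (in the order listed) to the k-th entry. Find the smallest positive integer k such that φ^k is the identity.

6

Writing φ as disjoint cycles, the cycle lengths are 3, 3, 2, 1.
Since disjoint cycles commute, ord(φ) = lcm(3, 3, 2) = 6.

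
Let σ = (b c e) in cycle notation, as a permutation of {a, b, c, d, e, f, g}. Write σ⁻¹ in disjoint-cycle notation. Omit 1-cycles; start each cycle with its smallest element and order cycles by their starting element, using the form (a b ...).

If σ sends a → b within a cycle, σ⁻¹ sends b → a; equivalently, reverse each cycle.
After reversing and putting each cycle's least element first, σ⁻¹ = (b e c).

(b e c)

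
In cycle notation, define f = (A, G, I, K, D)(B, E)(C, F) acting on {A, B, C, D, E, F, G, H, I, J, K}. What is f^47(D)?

D lies in the 5-cycle (A, G, I, K, D).
Powers repeat with period 5 on this cycle, and 47 mod 5 = 2, so f^47(D) = f^2(D).
Advancing 2 steps from D: D → A → G.

G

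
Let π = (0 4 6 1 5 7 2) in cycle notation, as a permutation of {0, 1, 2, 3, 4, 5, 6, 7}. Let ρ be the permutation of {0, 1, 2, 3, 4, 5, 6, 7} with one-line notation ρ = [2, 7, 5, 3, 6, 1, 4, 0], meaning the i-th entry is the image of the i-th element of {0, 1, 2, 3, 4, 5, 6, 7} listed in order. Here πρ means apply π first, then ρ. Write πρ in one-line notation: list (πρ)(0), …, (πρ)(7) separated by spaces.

(πρ)(x) = ρ(π(x)). Computing each image: ρ(π(0)) = ρ(4) = 6, ρ(π(1)) = ρ(5) = 1, ρ(π(2)) = ρ(0) = 2, ρ(π(3)) = ρ(3) = 3, ρ(π(4)) = ρ(6) = 4, ρ(π(5)) = ρ(7) = 0, ρ(π(6)) = ρ(1) = 7, ρ(π(7)) = ρ(2) = 5.
Hence πρ = [6 1 2 3 4 0 7 5].

6 1 2 3 4 0 7 5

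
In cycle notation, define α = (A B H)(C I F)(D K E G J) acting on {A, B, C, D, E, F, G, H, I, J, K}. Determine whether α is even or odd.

even

The cycle lengths are 5, 3, 3.
A cycle is odd iff its length is even; α has 0 even-length cycles, so sgn(α) = (−1)^0 and α is even.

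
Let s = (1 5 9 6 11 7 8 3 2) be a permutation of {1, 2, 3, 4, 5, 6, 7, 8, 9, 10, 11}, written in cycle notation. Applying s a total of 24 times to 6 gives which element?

6 lies in the 9-cycle (1 5 9 6 11 7 8 3 2).
Since the cycle has length 9, s^24 acts on it the same as s^6 (24 mod 9 = 6).
Stepping 6 places around the cycle: 6 → 11 → 7 → 8 → 3 → 2 → 1.

1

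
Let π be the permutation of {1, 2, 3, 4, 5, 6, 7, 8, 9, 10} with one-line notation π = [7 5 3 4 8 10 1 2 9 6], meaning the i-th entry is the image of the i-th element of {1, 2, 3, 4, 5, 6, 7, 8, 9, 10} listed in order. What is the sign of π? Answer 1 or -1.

In disjoint-cycle form the cycle lengths are 3, 2, 2, 1, 1, 1.
A cycle is odd iff its length is even; π has 2 even-length cycles, so sgn(π) = (−1)^2 and π is even.

1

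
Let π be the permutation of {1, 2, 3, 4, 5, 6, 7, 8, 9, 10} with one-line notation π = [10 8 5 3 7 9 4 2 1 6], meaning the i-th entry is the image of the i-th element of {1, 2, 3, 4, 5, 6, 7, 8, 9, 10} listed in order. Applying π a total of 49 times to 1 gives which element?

Tracing 1 → 10 → … returns to 1 after 4 steps, so 1 lies in a 4-cycle (1 10 6 9).
Powers repeat with period 4 on this cycle, and 49 mod 4 = 1, so π^49(1) = π^1(1).
Stepping 1 place around the cycle: 1 → 10.

10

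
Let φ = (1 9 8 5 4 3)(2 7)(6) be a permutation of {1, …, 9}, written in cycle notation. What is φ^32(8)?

8 lies in the 6-cycle (1 9 8 5 4 3).
Since the cycle has length 6, φ^32 acts on it the same as φ^2 (32 mod 6 = 2).
Advancing 2 steps from 8: 8 → 5 → 4.

4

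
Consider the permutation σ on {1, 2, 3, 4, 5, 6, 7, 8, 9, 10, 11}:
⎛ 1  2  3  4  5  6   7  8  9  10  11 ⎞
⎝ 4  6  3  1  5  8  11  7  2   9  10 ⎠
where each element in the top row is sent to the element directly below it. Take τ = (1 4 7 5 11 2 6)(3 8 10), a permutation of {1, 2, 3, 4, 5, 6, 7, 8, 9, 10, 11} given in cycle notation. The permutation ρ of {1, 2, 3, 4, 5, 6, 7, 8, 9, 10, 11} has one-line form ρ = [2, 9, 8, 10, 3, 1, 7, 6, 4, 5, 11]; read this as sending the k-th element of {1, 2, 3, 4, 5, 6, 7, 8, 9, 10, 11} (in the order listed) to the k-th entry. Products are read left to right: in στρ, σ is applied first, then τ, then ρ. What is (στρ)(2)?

2

(στρ)(2) = ρ(τ(σ(2))). σ(2) = 6, then τ(6) = 1, then ρ(1) = 2, so the result is 2.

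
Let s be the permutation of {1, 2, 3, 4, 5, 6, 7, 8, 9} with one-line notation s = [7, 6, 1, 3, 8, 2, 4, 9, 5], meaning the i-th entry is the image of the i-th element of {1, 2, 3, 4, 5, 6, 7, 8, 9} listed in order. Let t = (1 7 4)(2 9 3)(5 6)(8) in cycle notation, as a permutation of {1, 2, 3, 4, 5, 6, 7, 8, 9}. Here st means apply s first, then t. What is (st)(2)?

(st)(2) = t(s(2)). s(2) = 6, then t(6) = 5. So (st)(2) = 5.

5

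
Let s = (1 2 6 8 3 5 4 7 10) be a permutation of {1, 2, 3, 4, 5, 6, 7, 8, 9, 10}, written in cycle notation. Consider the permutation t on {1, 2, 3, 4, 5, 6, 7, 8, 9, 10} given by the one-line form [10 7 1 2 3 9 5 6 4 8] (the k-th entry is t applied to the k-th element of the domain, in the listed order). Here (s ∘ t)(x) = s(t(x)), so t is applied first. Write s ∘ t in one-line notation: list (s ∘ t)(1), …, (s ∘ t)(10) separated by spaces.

(s ∘ t)(x) = s(t(x)). Computing each image: s(t(1)) = s(10) = 1, s(t(2)) = s(7) = 10, s(t(3)) = s(1) = 2, s(t(4)) = s(2) = 6, s(t(5)) = s(3) = 5, s(t(6)) = s(9) = 9, s(t(7)) = s(5) = 4, s(t(8)) = s(6) = 8, s(t(9)) = s(4) = 7, s(t(10)) = s(8) = 3.
Hence s ∘ t = [1 10 2 6 5 9 4 8 7 3].

1 10 2 6 5 9 4 8 7 3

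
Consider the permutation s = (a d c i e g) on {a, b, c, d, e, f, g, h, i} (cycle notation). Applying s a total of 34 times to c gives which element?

c lies in the 6-cycle (a d c i e g).
On a 6-cycle, s^6 is the identity, so s^34 = s^4 there (34 ≡ 4 mod 6).
Advancing 4 steps from c: c → i → e → g → a.

a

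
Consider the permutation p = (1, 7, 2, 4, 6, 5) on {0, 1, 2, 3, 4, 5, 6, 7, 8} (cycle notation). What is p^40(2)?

2 lies in the 6-cycle (1, 7, 2, 4, 6, 5).
Since the cycle has length 6, p^40 acts on it the same as p^4 (40 mod 6 = 4).
Stepping 4 places around the cycle: 2 → 4 → 6 → 5 → 1.

1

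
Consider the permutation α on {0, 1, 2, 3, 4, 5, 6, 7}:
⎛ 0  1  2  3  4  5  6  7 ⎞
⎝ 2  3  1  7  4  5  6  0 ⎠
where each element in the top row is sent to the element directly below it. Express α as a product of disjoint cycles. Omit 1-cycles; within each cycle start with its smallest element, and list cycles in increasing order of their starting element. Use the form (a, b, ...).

(0, 2, 1, 3, 7)

From 0: 0 → 2 → 1 → 3 → 7 → 0, closing the cycle (0, 2, 1, 3, 7).
Repeating from the next unused element and collecting all non-trivial cycles gives (0, 2, 1, 3, 7).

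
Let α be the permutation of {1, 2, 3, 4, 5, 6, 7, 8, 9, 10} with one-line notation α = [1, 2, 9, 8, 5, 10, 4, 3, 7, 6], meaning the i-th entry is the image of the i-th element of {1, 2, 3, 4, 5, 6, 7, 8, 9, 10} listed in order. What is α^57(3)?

Tracing 3 → 9 → … returns to 3 after 5 steps, so 3 lies in a 5-cycle (3, 9, 7, 4, 8).
Since the cycle has length 5, α^57 acts on it the same as α^2 (57 mod 5 = 2).
Advancing 2 steps from 3: 3 → 9 → 7.

7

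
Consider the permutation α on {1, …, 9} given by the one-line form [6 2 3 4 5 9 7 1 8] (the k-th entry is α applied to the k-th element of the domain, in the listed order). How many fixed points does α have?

The fixed points (elements with α(x) = x) are {2, 3, 4, 5, 7}, so there are 5.

5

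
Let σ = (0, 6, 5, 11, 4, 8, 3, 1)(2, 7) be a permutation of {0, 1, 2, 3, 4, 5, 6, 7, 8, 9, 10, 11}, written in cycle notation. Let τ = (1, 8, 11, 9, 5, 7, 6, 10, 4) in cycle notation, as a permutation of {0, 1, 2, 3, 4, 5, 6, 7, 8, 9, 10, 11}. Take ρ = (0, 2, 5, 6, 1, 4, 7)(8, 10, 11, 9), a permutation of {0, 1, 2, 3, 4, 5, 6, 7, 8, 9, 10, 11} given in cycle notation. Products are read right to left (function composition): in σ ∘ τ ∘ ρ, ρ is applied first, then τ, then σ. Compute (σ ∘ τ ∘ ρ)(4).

(σ ∘ τ ∘ ρ)(4) = σ(τ(ρ(4))). ρ(4) = 7, then τ(7) = 6, then σ(6) = 5, so the result is 5.

5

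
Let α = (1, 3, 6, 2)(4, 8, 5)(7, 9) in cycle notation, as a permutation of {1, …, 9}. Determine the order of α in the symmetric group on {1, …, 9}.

12

The cycle type of α is (4, 3, 2).
Since disjoint cycles commute, ord(α) = lcm(4, 3, 2) = 12.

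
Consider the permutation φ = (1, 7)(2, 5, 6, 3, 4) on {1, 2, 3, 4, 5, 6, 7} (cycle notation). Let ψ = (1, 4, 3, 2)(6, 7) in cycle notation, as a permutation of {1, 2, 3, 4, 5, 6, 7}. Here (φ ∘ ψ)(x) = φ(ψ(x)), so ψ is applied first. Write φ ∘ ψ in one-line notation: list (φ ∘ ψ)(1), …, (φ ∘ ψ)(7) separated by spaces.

For each element, apply ψ then φ: 1 → 4 → 2; 2 → 1 → 7; 3 → 2 → 5; 4 → 3 → 4; 5 → 5 → 6; 6 → 7 → 1; 7 → 6 → 3.
Collecting the images, φ ∘ ψ = [2 7 5 4 6 1 3].

2 7 5 4 6 1 3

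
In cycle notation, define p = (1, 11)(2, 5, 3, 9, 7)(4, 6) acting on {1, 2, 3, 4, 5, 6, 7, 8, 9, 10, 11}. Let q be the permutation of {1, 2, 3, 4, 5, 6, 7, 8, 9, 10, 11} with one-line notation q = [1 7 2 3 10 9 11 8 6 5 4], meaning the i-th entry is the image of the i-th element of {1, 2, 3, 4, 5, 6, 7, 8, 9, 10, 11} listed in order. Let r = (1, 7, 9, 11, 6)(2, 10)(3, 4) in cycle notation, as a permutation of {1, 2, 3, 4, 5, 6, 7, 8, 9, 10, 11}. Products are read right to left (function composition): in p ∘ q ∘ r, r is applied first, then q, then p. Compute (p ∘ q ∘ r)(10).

Apply the permutations in order: r(10) = 2, then q(2) = 7, then p(7) = 2. So (p ∘ q ∘ r)(10) = 2.

2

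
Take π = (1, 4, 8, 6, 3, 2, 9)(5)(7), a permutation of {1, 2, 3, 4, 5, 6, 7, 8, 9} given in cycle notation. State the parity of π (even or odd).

even

The cycle lengths are 7, 1, 1.
A cycle is odd iff its length is even; π has 0 even-length cycles, so sgn(π) = (−1)^0 and π is even.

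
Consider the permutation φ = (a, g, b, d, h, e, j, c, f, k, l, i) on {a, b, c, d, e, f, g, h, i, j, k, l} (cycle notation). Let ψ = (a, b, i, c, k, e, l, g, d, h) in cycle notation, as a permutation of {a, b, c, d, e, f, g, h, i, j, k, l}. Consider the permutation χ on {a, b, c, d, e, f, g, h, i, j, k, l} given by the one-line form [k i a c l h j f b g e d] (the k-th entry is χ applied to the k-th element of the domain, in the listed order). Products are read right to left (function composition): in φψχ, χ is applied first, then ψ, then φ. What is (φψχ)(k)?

(φψχ)(k) = φ(ψ(χ(k))). χ(k) = e, then ψ(e) = l, then φ(l) = i, so the result is i.

i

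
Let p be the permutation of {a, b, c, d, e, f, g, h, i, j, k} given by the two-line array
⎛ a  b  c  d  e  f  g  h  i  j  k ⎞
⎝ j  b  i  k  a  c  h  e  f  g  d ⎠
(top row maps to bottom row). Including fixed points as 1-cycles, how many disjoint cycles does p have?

The cycle decomposition is (a, j, g, h, e)(b)(c, i, f)(d, k), which has 4 cycles (counting 1-cycles).

4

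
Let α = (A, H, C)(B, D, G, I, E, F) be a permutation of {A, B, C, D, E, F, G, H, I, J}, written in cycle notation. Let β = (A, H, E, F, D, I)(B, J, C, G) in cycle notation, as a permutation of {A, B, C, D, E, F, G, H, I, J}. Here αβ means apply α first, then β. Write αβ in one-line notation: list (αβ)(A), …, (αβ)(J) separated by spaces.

For each element, apply α then β: A → H → E; B → D → I; C → A → H; D → G → B; E → F → D; F → B → J; G → I → A; H → C → G; I → E → F; J → J → C.
Collecting the images, αβ = [E I H B D J A G F C].

E I H B D J A G F C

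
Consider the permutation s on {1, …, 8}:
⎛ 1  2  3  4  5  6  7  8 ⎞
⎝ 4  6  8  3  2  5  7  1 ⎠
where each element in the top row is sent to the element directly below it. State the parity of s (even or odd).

odd

In disjoint-cycle form the cycle lengths are 4, 3, 1.
A cycle of length ℓ contributes ℓ−1 transpositions, so s is a product of 3 + 2 = 5 transpositions — odd.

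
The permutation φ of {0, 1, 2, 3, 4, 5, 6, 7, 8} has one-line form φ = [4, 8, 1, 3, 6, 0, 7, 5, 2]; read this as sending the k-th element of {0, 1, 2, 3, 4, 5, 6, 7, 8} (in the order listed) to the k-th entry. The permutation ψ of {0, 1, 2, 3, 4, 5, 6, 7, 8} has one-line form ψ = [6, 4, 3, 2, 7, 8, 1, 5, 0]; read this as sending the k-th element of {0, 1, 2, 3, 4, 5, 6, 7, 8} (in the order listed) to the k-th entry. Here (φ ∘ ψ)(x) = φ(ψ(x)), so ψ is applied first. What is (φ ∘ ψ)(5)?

2

ψ(5) = 8, then φ(8) = 2; composing gives (φ ∘ ψ)(5) = 2.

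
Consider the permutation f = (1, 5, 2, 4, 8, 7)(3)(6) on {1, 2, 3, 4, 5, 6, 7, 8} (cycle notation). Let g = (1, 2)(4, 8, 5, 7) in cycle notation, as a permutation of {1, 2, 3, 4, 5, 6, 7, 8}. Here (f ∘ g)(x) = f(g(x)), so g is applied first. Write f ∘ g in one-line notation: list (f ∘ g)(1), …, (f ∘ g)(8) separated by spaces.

(f ∘ g)(x) = f(g(x)). Computing each image: f(g(1)) = f(2) = 4, f(g(2)) = f(1) = 5, f(g(3)) = f(3) = 3, f(g(4)) = f(8) = 7, f(g(5)) = f(7) = 1, f(g(6)) = f(6) = 6, f(g(7)) = f(4) = 8, f(g(8)) = f(5) = 2.
Hence f ∘ g = [4 5 3 7 1 6 8 2].

4 5 3 7 1 6 8 2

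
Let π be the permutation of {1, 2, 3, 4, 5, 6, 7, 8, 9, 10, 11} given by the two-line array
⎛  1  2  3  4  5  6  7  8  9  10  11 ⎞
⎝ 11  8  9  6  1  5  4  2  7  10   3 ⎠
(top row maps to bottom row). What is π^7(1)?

5

Tracing 1 → 11 → … returns to 1 after 8 steps, so 1 lies in an 8-cycle (1 11 3 9 7 4 6 5).
Advancing 7 steps from 1: 1 → 11 → 3 → 9 → 7 → 4 → 6 → 5.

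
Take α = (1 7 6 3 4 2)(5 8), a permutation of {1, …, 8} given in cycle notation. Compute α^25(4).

4 lies in the 6-cycle (1 7 6 3 4 2).
Powers repeat with period 6 on this cycle, and 25 mod 6 = 1, so α^25(4) = α^1(4).
Stepping 1 place around the cycle: 4 → 2.

2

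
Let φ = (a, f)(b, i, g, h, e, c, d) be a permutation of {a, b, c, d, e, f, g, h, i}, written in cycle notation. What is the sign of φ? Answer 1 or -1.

The cycle lengths are 7, 2.
A cycle is odd iff its length is even; φ has 1 even-length cycle, so sgn(φ) = (−1)^1 and φ is odd.

-1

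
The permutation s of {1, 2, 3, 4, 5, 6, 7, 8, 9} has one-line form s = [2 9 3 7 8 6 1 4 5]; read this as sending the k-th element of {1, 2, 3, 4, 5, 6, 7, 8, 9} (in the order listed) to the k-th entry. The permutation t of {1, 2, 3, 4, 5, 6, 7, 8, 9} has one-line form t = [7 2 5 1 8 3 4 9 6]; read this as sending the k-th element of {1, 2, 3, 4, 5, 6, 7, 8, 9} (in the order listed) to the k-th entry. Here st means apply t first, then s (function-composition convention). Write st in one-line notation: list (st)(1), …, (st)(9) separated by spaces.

1 9 8 2 4 3 7 5 6

(st)(x) = s(t(x)). Computing each image: s(t(1)) = s(7) = 1, s(t(2)) = s(2) = 9, s(t(3)) = s(5) = 8, s(t(4)) = s(1) = 2, s(t(5)) = s(8) = 4, s(t(6)) = s(3) = 3, s(t(7)) = s(4) = 7, s(t(8)) = s(9) = 5, s(t(9)) = s(6) = 6.
Hence st = [1 9 8 2 4 3 7 5 6].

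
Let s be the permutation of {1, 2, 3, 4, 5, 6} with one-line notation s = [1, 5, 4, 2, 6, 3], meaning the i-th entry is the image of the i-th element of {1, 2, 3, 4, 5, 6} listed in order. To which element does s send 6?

6 is element number 6 of the domain, and entry number 6 of the one-line form is 3, so s(6) = 3.

3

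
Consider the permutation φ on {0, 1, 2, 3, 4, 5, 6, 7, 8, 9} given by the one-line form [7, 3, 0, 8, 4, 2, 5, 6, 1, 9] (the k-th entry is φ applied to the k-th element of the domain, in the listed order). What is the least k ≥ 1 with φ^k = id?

Writing φ as disjoint cycles, the cycle lengths are 5, 3, 1, 1.
The order of φ is the least common multiple of its cycle lengths: lcm(5, 3) = 15.

15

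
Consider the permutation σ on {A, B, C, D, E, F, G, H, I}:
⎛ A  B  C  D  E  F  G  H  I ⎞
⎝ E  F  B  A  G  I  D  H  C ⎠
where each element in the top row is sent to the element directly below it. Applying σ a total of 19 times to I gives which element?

Tracing I → C → … returns to I after 4 steps, so I lies in a 4-cycle (B, F, I, C).
Since the cycle has length 4, σ^19 acts on it the same as σ^3 (19 mod 4 = 3).
Advancing 3 steps from I: I → C → B → F.

F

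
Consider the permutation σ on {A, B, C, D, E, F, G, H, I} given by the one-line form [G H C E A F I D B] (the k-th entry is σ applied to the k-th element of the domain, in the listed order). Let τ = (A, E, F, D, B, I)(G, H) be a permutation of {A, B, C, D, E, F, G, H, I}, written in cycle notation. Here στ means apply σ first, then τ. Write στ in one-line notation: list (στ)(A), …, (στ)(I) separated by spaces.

Chase each element through σ then τ: A → G → H; B → H → G; C → C → C; D → E → F; E → A → E; F → F → D; G → I → A; H → D → B; I → B → I.
Collecting the images, στ = [H G C F E D A B I].

H G C F E D A B I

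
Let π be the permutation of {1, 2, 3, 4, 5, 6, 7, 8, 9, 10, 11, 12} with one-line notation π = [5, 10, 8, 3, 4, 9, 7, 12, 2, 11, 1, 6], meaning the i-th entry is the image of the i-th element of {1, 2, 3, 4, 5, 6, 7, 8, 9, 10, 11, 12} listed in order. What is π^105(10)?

Tracing 10 → 11 → … returns to 10 after 11 steps, so 10 lies in an 11-cycle (1, 5, 4, 3, 8, 12, 6, 9, 2, 10, 11).
Powers repeat with period 11 on this cycle, and 105 mod 11 = 6, so π^105(10) = π^6(10).
Advancing 6 steps from 10: 10 → 11 → 1 → 5 → 4 → 3 → 8.

8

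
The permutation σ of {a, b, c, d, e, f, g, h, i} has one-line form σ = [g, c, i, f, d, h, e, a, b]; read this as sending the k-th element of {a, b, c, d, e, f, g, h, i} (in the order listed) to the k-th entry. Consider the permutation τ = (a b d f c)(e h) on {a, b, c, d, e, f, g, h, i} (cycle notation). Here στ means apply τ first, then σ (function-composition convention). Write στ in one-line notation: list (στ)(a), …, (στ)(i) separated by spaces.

c f g h a i e d b

Chase each element through τ then σ: a → b → c; b → d → f; c → a → g; d → f → h; e → h → a; f → c → i; g → g → e; h → e → d; i → i → b.
So στ in one-line form is c f g h a i e d b.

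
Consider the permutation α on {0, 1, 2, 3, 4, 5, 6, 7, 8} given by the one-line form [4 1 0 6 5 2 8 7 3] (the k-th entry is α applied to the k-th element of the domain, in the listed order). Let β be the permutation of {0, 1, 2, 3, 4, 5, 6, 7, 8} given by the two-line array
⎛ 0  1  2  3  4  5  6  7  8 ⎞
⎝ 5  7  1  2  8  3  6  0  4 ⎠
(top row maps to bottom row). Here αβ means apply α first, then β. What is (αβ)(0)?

(αβ)(0) = β(α(0)). α(0) = 4, then β(4) = 8. So (αβ)(0) = 8.

8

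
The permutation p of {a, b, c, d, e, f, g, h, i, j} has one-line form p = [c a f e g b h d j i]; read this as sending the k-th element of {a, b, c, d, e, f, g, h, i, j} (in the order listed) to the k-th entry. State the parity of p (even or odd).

odd

In disjoint-cycle form the cycle lengths are 4, 4, 2.
A cycle is odd iff its length is even; p has 3 even-length cycles, so sgn(p) = (−1)^3 and p is odd.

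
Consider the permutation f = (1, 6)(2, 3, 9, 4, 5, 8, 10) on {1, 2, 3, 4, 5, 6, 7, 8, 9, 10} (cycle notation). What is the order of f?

14

The disjoint cycles have lengths 7, 2, 1.
The order of f is the least common multiple of its cycle lengths: lcm(7, 2) = 14.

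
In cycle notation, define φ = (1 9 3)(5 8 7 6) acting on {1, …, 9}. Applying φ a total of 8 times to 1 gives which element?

3

1 lies in the 3-cycle (1 9 3).
On a 3-cycle, φ^3 is the identity, so φ^8 = φ^2 there (8 ≡ 2 mod 3).
Advancing 2 steps from 1: 1 → 9 → 3.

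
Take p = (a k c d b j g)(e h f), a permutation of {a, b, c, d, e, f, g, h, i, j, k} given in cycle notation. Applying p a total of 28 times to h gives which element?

h lies in the 3-cycle (e h f).
Powers repeat with period 3 on this cycle, and 28 mod 3 = 1, so p^28(h) = p^1(h).
Stepping 1 place around the cycle: h → f.

f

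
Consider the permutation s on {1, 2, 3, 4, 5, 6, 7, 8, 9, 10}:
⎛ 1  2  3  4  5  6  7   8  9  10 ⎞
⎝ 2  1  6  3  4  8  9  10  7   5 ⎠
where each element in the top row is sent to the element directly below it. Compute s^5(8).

6

Tracing 8 → 10 → … returns to 8 after 6 steps, so 8 lies in a 6-cycle (3, 6, 8, 10, 5, 4).
Advancing 5 steps from 8: 8 → 10 → 5 → 4 → 3 → 6.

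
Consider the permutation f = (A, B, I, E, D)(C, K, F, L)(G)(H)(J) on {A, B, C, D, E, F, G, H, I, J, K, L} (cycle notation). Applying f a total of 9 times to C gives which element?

K

C lies in the 4-cycle (C, K, F, L).
On a 4-cycle, f^4 is the identity, so f^9 = f^1 there (9 ≡ 1 mod 4).
Advancing 1 step from C: C → K.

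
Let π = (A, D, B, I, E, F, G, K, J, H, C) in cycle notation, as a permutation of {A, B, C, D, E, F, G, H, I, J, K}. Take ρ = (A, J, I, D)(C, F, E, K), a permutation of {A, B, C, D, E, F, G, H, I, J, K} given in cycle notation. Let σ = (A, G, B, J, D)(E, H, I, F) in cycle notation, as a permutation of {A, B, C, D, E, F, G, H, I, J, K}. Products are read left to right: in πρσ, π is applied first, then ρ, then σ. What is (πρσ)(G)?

(πρσ)(G) = σ(ρ(π(G))). π(G) = K, then ρ(K) = C, then σ(C) = C, so the result is C.

C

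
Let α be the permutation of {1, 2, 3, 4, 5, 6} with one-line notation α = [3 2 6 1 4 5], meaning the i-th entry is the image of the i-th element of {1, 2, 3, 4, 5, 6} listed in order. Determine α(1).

3

1 is element number 1 of the domain, and entry number 1 of the one-line form is 3, so α(1) = 3.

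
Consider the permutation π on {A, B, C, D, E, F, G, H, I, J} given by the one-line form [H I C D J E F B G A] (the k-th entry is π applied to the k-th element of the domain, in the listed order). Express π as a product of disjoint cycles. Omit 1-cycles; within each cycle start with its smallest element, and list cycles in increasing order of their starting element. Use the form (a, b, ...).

From A: A → H → B → I → G → F → E → J → A, closing the cycle (A, H, B, I, G, F, E, J).
Repeating from the next unused element and collecting all non-trivial cycles gives (A, H, B, I, G, F, E, J).

(A, H, B, I, G, F, E, J)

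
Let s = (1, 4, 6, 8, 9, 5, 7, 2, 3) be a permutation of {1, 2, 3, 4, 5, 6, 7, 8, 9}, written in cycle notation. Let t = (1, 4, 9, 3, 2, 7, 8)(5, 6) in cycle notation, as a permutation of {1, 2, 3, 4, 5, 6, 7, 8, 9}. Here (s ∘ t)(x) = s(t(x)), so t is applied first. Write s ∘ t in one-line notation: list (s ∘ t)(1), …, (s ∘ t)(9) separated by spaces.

(s ∘ t)(x) = s(t(x)). Computing each image: s(t(1)) = s(4) = 6, s(t(2)) = s(7) = 2, s(t(3)) = s(2) = 3, s(t(4)) = s(9) = 5, s(t(5)) = s(6) = 8, s(t(6)) = s(5) = 7, s(t(7)) = s(8) = 9, s(t(8)) = s(1) = 4, s(t(9)) = s(3) = 1.
Hence s ∘ t = [6 2 3 5 8 7 9 4 1].

6 2 3 5 8 7 9 4 1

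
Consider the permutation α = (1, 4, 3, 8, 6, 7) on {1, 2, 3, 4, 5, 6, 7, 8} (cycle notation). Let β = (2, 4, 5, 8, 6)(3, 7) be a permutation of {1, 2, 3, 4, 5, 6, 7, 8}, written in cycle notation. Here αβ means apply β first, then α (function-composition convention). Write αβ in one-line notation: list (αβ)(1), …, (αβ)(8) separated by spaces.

(αβ)(x) = α(β(x)). Computing each image: α(β(1)) = α(1) = 4, α(β(2)) = α(4) = 3, α(β(3)) = α(7) = 1, α(β(4)) = α(5) = 5, α(β(5)) = α(8) = 6, α(β(6)) = α(2) = 2, α(β(7)) = α(3) = 8, α(β(8)) = α(6) = 7.
Hence αβ = [4 3 1 5 6 2 8 7].

4 3 1 5 6 2 8 7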